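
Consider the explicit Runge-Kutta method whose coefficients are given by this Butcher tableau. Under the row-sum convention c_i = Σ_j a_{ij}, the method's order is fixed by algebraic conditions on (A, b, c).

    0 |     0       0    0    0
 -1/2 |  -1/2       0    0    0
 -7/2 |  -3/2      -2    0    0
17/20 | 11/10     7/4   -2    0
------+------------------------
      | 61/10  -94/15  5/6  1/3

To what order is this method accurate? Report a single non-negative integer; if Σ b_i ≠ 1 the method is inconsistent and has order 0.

2

b = (61/10, -94/15, 5/6, 1/3)
c = (0, -1/2, -7/2, 17/20)
Ac = (0, 0, 1, 49/8)
Σ b_i: 61/10·1 + (-94/15)·1 + 5/6·1 + 1/3·1 = 1 ✓
b·c: (-94/15)·(-1/2) + 5/6·(-7/2) + 1/3·17/20 = 1/2 ✓
b·c²: (-94/15)·1/4 + 5/6·49/4 + 1/3·289/400 = 3553/400 ≠ 1/3 ⇒ order 2.
b·Ac: 5/6·1 + 1/3·49/8 = 23/8 ≠ 1/6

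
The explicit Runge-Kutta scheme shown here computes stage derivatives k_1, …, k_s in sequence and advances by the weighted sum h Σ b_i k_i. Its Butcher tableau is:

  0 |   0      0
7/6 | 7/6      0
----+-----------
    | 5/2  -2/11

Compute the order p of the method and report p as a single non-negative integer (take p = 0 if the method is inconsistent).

0

b = (5/2, -2/11)
c = (0, 7/6)
Σ b_i: 5/2·1 + (-2/11)·1 = 51/22 ≠ 1 ⇒ order 0.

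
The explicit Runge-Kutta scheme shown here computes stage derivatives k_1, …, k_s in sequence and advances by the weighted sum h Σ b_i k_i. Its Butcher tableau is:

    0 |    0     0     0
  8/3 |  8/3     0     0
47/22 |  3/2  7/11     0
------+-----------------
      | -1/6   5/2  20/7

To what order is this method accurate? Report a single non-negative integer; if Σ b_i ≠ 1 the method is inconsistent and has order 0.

0

b = (-1/6, 5/2, 20/7)
c = (0, 8/3, 47/22)
Ac = (0, 0, 56/33)
Σ b_i: (-1/6)·1 + 5/2·1 + 20/7·1 = 109/21 ≠ 1 ⇒ order 0.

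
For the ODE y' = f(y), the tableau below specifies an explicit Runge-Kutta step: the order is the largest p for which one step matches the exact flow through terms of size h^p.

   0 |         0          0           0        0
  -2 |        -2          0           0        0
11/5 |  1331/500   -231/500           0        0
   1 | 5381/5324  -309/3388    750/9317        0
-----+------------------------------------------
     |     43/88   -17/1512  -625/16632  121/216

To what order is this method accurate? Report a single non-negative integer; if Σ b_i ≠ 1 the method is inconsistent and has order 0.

b = (43/88, -17/1512, -625/16632, 121/216)
c = (0, -2, 11/5, 1)
Ac = (0, 0, 231/250, 87/242)
Σ b_i: 43/88·1 + (-17/1512)·1 + (-625/16632)·1 + 121/216·1 = 1 ✓
b·c: (-17/1512)·(-2) + (-625/16632)·11/5 + 121/216·1 = 1/2 ✓
b·c²: (-17/1512)·4 + (-625/16632)·121/25 + 121/216·1 = 1/3 ✓
b·Ac: (-625/16632)·231/250 + 121/216·87/242 = 1/6 ✓
b·c³: (-17/1512)·(-8) + (-625/16632)·1331/125 + 121/216·1 = 1/4 ✓
b·(c∘Ac): (-625/16632)·2541/1250 + 121/216·87/242 = 1/8 ✓
b·Ac²: (-625/16632)·(-231/125) + 121/216·3/121 = 1/12 ✓
b·A²c: 121/216·9/121 = 1/24 ✓; 4 stages ⇒ order 4.

4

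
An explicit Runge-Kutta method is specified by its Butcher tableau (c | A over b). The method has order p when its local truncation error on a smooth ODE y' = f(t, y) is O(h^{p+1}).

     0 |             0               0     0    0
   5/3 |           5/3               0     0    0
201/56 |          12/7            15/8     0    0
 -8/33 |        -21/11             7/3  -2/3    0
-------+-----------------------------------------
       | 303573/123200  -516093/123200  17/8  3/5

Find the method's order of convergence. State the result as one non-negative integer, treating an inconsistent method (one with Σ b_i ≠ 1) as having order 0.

2

b = (303573/123200, -516093/123200, 17/8, 3/5)
c = (0, 5/3, 201/56, -8/33)
Ac = (0, 0, 25/8, 377/252)
Σ b_i: 303573/123200·1 + (-516093/123200)·1 + 17/8·1 + 3/5·1 = 1 ✓
b·c: (-516093/123200)·5/3 + 17/8·201/56 + 3/5·(-8/33) = 1/2 ✓
b·c²: (-516093/123200)·25/9 + 17/8·40401/3136 + 3/5·64/1089 = 718323007/45534720 ≠ 1/3 ⇒ order 2.
b·Ac: 17/8·25/8 + 3/5·377/252 = 50657/6720 ≠ 1/6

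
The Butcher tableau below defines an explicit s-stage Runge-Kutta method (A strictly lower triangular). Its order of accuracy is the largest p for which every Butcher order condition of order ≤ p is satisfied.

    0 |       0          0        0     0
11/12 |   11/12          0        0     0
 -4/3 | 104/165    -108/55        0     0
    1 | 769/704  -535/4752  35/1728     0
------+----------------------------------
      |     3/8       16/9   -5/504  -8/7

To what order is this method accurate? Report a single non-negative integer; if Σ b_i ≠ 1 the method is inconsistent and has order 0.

4

b = (3/8, 16/9, -5/504, -8/7)
c = (0, 11/12, -4/3, 1)
Ac = (0, 0, -9/5, -25/192)
Σ b_i: 3/8·1 + 16/9·1 + (-5/504)·1 + (-8/7)·1 = 1 ✓
b·c: 16/9·11/12 + (-5/504)·(-4/3) + (-8/7)·1 = 1/2 ✓
b·c²: 16/9·121/144 + (-5/504)·16/9 + (-8/7)·1 = 1/3 ✓
b·Ac: (-5/504)·(-9/5) + (-8/7)·(-25/192) = 1/6 ✓
b·c³: 16/9·1331/1728 + (-5/504)·(-64/27) + (-8/7)·1 = 1/4 ✓
b·(c∘Ac): (-5/504)·12/5 + (-8/7)·(-25/192) = 1/8 ✓
b·Ac²: (-5/504)·(-33/20) + (-8/7)·(-15/256) = 1/12 ✓
b·A²c: (-8/7)·(-7/192) = 1/24 ✓; 4 stages ⇒ order 4.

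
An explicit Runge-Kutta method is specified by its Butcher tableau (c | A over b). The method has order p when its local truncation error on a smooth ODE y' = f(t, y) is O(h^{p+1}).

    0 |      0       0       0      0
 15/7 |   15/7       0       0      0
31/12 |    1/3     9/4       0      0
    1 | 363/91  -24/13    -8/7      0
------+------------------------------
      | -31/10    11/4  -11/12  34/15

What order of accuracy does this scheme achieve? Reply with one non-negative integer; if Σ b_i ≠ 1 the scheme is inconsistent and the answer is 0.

1

b = (-31/10, 11/4, -11/12, 34/15)
c = (0, 15/7, 31/12, 1)
Ac = (0, 0, 135/28, -1886/273)
Σ b_i: (-31/10)·1 + 11/4·1 + (-11/12)·1 + 34/15·1 = 1 ✓
b·c: 11/4·15/7 + (-11/12)·31/12 + 34/15·1 = 29189/5040 ≠ 1/2 ⇒ order 1.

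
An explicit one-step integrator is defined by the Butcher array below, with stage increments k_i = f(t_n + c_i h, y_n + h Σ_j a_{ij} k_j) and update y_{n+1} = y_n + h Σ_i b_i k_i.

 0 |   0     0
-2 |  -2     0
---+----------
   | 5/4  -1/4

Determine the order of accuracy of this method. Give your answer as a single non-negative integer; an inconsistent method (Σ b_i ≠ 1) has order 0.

2

b = (5/4, -1/4)
c = (0, -2)
Σ b_i: 5/4·1 + (-1/4)·1 = 1 ✓
b·c: (-1/4)·(-2) = 1/2 ✓; 2 stages ⇒ order 2.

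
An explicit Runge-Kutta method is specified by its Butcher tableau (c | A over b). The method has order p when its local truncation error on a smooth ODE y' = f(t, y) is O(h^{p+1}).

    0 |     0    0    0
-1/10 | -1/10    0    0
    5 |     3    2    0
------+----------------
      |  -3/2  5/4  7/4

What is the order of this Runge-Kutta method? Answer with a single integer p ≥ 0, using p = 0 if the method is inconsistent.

0

b = (-3/2, 5/4, 7/4)
c = (0, -1/10, 5)
Ac = (0, 0, -1/5)
Σ b_i: (-3/2)·1 + 5/4·1 + 7/4·1 = 3/2 ≠ 1 ⇒ order 0.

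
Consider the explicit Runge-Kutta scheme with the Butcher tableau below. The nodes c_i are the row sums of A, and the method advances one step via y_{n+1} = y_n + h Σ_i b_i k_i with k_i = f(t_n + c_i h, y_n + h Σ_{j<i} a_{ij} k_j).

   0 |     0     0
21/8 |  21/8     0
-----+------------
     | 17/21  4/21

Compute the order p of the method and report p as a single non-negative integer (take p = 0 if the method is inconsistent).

2

b = (17/21, 4/21)
c = (0, 21/8)
Σ b_i: 17/21·1 + 4/21·1 = 1 ✓
b·c: 4/21·21/8 = 1/2 ✓; 2 stages ⇒ order 2.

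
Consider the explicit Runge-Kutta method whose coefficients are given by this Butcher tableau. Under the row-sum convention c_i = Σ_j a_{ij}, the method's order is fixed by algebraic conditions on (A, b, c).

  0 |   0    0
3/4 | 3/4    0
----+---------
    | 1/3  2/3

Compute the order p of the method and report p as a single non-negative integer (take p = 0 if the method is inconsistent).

2

b = (1/3, 2/3)
c = (0, 3/4)
Σ b_i: 1/3·1 + 2/3·1 = 1 ✓
b·c: 2/3·3/4 = 1/2 ✓; 2 stages ⇒ order 2.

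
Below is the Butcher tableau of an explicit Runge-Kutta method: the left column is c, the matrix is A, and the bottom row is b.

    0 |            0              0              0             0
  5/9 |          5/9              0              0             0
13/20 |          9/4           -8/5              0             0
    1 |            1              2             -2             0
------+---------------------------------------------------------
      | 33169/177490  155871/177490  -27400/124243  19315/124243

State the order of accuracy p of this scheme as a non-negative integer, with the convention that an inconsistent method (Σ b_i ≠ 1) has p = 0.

b = (33169/177490, 155871/177490, -27400/124243, 19315/124243)
c = (0, 5/9, 13/20, 1)
Ac = (0, 0, -8/9, -17/90)
Σ b_i: 33169/177490·1 + 155871/177490·1 + (-27400/124243)·1 + 19315/124243·1 = 1 ✓
b·c: 155871/177490·5/9 + (-27400/124243)·13/20 + 19315/124243·1 = 1/2 ✓
b·c²: 155871/177490·25/81 + (-27400/124243)·169/400 + 19315/124243·1 = 1/3 ✓
b·Ac: (-27400/124243)·(-8/9) + 19315/124243·(-17/90) = 1/6 ✓
b·c³: 155871/177490·125/729 + (-27400/124243)·2197/8000 + 19315/124243·1 = 4705571/19168920 ≠ 1/4 ⇒ order 3.
b·(c∘Ac): (-27400/124243)·(-26/45) + 19315/124243·(-17/90) = 31327/319482 ≠ 1/8
b·Ac²: (-27400/124243)·(-40/81) + 19315/124243·(-3689/16200) = 9863131/134182440 ≠ 1/12
b·A²c: 19315/124243·16/9 = 309040/1118187 ≠ 1/24

3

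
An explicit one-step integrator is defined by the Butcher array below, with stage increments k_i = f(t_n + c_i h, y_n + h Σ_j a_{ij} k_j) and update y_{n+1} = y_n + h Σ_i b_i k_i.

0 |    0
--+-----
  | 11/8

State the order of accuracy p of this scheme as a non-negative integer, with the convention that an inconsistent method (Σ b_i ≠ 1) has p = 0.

b = (11/8)
c = (0)
Σ b_i: 11/8·1 = 11/8 ≠ 1 ⇒ order 0.

0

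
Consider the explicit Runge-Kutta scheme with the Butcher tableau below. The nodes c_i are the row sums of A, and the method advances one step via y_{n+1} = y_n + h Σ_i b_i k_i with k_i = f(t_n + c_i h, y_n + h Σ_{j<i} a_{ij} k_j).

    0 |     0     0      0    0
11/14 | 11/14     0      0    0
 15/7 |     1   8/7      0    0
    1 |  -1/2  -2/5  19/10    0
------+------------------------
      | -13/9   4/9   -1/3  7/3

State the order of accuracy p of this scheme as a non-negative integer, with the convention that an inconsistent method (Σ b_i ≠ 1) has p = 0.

1

b = (-13/9, 4/9, -1/3, 7/3)
c = (0, 11/14, 15/7, 1)
Ac = (0, 0, 44/49, 263/70)
Σ b_i: (-13/9)·1 + 4/9·1 + (-1/3)·1 + 7/3·1 = 1 ✓
b·c: 4/9·11/14 + (-1/3)·15/7 + 7/3·1 = 124/63 ≠ 1/2 ⇒ order 1.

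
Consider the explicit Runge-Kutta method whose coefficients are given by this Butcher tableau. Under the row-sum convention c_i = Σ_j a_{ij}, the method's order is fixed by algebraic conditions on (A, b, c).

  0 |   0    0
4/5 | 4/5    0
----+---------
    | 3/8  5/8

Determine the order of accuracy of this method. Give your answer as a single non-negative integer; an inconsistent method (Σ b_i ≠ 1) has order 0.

b = (3/8, 5/8)
c = (0, 4/5)
Σ b_i: 3/8·1 + 5/8·1 = 1 ✓
b·c: 5/8·4/5 = 1/2 ✓; 2 stages ⇒ order 2.

2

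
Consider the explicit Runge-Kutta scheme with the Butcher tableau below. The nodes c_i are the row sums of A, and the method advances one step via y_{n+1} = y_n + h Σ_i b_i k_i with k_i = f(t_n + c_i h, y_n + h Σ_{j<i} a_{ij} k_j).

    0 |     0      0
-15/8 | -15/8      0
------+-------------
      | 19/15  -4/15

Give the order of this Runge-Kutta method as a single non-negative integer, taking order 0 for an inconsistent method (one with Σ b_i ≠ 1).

2

b = (19/15, -4/15)
c = (0, -15/8)
Σ b_i: 19/15·1 + (-4/15)·1 = 1 ✓
b·c: (-4/15)·(-15/8) = 1/2 ✓; 2 stages ⇒ order 2.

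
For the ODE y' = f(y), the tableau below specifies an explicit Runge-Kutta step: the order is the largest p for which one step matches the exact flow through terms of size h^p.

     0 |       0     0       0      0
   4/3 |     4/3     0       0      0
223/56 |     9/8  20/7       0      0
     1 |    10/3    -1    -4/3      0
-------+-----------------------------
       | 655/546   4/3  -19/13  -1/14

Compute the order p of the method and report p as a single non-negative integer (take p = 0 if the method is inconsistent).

1

b = (655/546, 4/3, -19/13, -1/14)
c = (0, 4/3, 223/56, 1)
Ac = (0, 0, 80/21, -93/14)
Σ b_i: 655/546·1 + 4/3·1 + (-19/13)·1 + (-1/14)·1 = 1 ✓
b·c: 4/3·4/3 + (-19/13)·223/56 + (-1/14)·1 = -26953/6552 ≠ 1/2 ⇒ order 1.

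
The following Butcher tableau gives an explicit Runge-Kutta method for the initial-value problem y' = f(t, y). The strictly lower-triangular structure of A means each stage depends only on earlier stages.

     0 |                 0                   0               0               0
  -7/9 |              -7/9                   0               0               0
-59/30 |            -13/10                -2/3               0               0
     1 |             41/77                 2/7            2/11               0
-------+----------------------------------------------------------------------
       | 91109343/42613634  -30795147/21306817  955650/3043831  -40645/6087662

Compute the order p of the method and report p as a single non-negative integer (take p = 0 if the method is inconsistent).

b = (91109343/42613634, -30795147/21306817, 955650/3043831, -40645/6087662)
c = (0, -7/9, -59/30, 1)
Ac = (0, 0, 14/27, -287/495)
Σ b_i: 91109343/42613634·1 + (-30795147/21306817)·1 + 955650/3043831·1 + (-40645/6087662)·1 = 1 ✓
b·c: (-30795147/21306817)·(-7/9) + 955650/3043831·(-59/30) + (-40645/6087662)·1 = 1/2 ✓
b·c²: (-30795147/21306817)·49/81 + 955650/3043831·3481/900 + (-40645/6087662)·1 = 1/3 ✓
b·Ac: 955650/3043831·14/27 + (-40645/6087662)·(-287/495) = 1/6 ✓
b·c³: (-30795147/21306817)·(-343/729) + 955650/3043831·(-205379/27000) + (-40645/6087662)·1 = -939544399/547889580 ≠ 1/4 ⇒ order 3.
b·(c∘Ac): 955650/3043831·(-413/405) + (-40645/6087662)·(-287/495) = -7426883/23480982 ≠ 1/8
b·Ac²: 955650/3043831·(-98/243) + (-40645/6087662)·39029/44550 = -217733477/1643668740 ≠ 1/12
b·A²c: (-40645/6087662)·28/297 = -7390/11740491 ≠ 1/24

3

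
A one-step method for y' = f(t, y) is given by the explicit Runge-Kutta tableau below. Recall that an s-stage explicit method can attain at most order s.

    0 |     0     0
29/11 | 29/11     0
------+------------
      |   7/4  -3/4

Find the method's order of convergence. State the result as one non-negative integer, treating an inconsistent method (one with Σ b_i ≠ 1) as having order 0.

1

b = (7/4, -3/4)
c = (0, 29/11)
Σ b_i: 7/4·1 + (-3/4)·1 = 1 ✓
b·c: (-3/4)·29/11 = -87/44 ≠ 1/2 ⇒ order 1.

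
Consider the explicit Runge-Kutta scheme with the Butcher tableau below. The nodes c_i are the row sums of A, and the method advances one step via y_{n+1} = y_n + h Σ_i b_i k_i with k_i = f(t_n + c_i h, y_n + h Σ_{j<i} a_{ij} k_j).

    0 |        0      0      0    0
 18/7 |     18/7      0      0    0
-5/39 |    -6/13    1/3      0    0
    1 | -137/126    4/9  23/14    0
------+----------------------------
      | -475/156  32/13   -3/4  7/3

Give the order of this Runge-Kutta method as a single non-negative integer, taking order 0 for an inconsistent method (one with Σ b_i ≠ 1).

1

b = (-475/156, 32/13, -3/4, 7/3)
c = (0, 18/7, -5/39, 1)
Ac = (0, 0, 6/7, 509/546)
Σ b_i: (-475/156)·1 + 32/13·1 + (-3/4)·1 + 7/3·1 = 1 ✓
b·c: 32/13·18/7 + (-3/4)·(-5/39) + 7/3·1 = 9565/1092 ≠ 1/2 ⇒ order 1.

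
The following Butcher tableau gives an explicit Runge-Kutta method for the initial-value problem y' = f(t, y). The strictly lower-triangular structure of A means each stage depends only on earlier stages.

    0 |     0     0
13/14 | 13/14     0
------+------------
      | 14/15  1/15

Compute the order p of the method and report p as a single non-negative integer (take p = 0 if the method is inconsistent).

1

b = (14/15, 1/15)
c = (0, 13/14)
Σ b_i: 14/15·1 + 1/15·1 = 1 ✓
b·c: 1/15·13/14 = 13/210 ≠ 1/2 ⇒ order 1.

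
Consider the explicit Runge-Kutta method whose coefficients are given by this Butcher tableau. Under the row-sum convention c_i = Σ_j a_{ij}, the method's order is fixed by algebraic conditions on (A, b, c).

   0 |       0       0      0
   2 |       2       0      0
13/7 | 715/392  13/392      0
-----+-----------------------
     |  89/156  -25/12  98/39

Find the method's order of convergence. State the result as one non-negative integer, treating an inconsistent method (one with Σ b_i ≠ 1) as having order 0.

b = (89/156, -25/12, 98/39)
c = (0, 2, 13/7)
Ac = (0, 0, 13/196)
Σ b_i: 89/156·1 + (-25/12)·1 + 98/39·1 = 1 ✓
b·c: (-25/12)·2 + 98/39·13/7 = 1/2 ✓
b·c²: (-25/12)·4 + 98/39·169/49 = 1/3 ✓
b·Ac: 98/39·13/196 = 1/6 ✓; 3 stages ⇒ order 3.

3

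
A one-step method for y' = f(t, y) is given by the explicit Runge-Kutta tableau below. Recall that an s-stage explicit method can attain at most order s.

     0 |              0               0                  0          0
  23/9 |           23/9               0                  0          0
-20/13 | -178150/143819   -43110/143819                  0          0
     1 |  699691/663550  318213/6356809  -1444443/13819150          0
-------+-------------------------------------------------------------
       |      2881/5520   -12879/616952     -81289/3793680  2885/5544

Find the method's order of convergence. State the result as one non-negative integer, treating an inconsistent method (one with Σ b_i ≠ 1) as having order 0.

4

b = (2881/5520, -12879/616952, -81289/3793680, 2885/5544)
c = (0, 23/9, -20/13, 1)
Ac = (0, 0, -4790/6253, 833/2885)
Σ b_i: 2881/5520·1 + (-12879/616952)·1 + (-81289/3793680)·1 + 2885/5544·1 = 1 ✓
b·c: (-12879/616952)·23/9 + (-81289/3793680)·(-20/13) + 2885/5544·1 = 1/2 ✓
b·c²: (-12879/616952)·529/81 + (-81289/3793680)·400/169 + 2885/5544·1 = 1/3 ✓
b·Ac: (-81289/3793680)·(-4790/6253) + 2885/5544·833/2885 = 1/6 ✓
b·c³: (-12879/616952)·12167/729 + (-81289/3793680)·(-8000/2197) + 2885/5544·1 = 1/4 ✓
b·(c∘Ac): (-81289/3793680)·95800/81289 + 2885/5544·833/2885 = 1/8 ✓
b·Ac²: (-81289/3793680)·(-110170/56277) + 2885/5544·413/5193 = 1/12 ✓
b·A²c: 2885/5544·231/2885 = 1/24 ✓; 4 stages ⇒ order 4.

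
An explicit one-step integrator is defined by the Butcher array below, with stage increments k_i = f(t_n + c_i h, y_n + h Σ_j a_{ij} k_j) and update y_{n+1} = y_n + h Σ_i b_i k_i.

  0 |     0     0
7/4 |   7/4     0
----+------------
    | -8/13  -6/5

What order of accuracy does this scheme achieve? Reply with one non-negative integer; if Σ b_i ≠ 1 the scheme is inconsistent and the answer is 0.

b = (-8/13, -6/5)
c = (0, 7/4)
Σ b_i: (-8/13)·1 + (-6/5)·1 = -118/65 ≠ 1 ⇒ order 0.

0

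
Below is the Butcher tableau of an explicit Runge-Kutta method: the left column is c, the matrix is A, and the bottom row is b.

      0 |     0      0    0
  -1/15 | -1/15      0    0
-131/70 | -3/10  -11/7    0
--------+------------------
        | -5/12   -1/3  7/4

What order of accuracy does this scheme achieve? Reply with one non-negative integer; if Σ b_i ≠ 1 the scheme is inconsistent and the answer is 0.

1

b = (-5/12, -1/3, 7/4)
c = (0, -1/15, -131/70)
Ac = (0, 0, 11/105)
Σ b_i: (-5/12)·1 + (-1/3)·1 + 7/4·1 = 1 ✓
b·c: (-1/3)·(-1/15) + 7/4·(-131/70) = -1171/360 ≠ 1/2 ⇒ order 1.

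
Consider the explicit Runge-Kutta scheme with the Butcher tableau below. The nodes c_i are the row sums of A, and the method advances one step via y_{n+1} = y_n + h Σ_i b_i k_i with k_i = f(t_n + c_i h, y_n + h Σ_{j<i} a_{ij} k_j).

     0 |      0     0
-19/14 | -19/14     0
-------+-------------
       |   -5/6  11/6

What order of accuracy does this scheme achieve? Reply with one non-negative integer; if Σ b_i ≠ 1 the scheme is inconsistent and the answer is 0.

1

b = (-5/6, 11/6)
c = (0, -19/14)
Σ b_i: (-5/6)·1 + 11/6·1 = 1 ✓
b·c: 11/6·(-19/14) = -209/84 ≠ 1/2 ⇒ order 1.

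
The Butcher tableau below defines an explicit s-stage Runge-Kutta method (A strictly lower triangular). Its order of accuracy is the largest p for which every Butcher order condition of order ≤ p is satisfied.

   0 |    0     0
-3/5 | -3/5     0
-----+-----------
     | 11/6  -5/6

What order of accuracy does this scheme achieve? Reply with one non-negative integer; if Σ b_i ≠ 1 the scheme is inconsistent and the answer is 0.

b = (11/6, -5/6)
c = (0, -3/5)
Σ b_i: 11/6·1 + (-5/6)·1 = 1 ✓
b·c: (-5/6)·(-3/5) = 1/2 ✓; 2 stages ⇒ order 2.

2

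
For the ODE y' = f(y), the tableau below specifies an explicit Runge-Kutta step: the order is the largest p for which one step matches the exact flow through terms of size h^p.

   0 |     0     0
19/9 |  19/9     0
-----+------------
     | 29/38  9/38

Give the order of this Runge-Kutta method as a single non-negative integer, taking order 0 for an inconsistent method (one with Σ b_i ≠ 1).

b = (29/38, 9/38)
c = (0, 19/9)
Σ b_i: 29/38·1 + 9/38·1 = 1 ✓
b·c: 9/38·19/9 = 1/2 ✓; 2 stages ⇒ order 2.

2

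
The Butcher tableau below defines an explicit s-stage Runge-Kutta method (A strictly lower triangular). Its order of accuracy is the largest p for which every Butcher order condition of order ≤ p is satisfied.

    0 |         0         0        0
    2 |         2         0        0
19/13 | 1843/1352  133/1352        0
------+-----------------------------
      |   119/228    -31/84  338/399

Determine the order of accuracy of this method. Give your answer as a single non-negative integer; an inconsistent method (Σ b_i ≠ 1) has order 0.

3

b = (119/228, -31/84, 338/399)
c = (0, 2, 19/13)
Ac = (0, 0, 133/676)
Σ b_i: 119/228·1 + (-31/84)·1 + 338/399·1 = 1 ✓
b·c: (-31/84)·2 + 338/399·19/13 = 1/2 ✓
b·c²: (-31/84)·4 + 338/399·361/169 = 1/3 ✓
b·Ac: 338/399·133/676 = 1/6 ✓; 3 stages ⇒ order 3.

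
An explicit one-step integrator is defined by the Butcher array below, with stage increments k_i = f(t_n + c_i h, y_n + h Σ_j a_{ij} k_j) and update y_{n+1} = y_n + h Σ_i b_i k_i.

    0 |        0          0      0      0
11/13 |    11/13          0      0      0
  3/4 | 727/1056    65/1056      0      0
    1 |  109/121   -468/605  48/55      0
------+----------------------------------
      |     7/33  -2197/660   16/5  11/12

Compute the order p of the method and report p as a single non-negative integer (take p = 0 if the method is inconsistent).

b = (7/33, -2197/660, 16/5, 11/12)
c = (0, 11/13, 3/4, 1)
Ac = (0, 0, 5/96, 0)
Σ b_i: 7/33·1 + (-2197/660)·1 + 16/5·1 + 11/12·1 = 1 ✓
b·c: (-2197/660)·11/13 + 16/5·3/4 + 11/12·1 = 1/2 ✓
b·c²: (-2197/660)·121/169 + 16/5·9/16 + 11/12·1 = 1/3 ✓
b·Ac: 16/5·5/96 = 1/6 ✓
b·c³: (-2197/660)·1331/2197 + 16/5·27/64 + 11/12·1 = 1/4 ✓
b·(c∘Ac): 16/5·5/128 = 1/8 ✓
b·Ac²: 16/5·55/1248 + 11/12·(-9/143) = 1/12 ✓
b·A²c: 11/12·1/22 = 1/24 ✓; 4 stages ⇒ order 4.

4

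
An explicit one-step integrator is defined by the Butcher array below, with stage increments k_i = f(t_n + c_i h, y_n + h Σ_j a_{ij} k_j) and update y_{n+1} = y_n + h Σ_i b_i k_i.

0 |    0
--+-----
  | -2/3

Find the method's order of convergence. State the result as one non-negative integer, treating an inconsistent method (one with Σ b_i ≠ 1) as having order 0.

0

b = (-2/3)
c = (0)
Σ b_i: (-2/3)·1 = -2/3 ≠ 1 ⇒ order 0.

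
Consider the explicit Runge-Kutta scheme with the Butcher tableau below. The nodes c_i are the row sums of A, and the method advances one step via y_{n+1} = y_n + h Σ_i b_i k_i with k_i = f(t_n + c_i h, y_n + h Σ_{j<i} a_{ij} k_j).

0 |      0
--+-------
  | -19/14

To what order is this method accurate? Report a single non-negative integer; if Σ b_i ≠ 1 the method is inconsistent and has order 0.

b = (-19/14)
c = (0)
Σ b_i: (-19/14)·1 = -19/14 ≠ 1 ⇒ order 0.

0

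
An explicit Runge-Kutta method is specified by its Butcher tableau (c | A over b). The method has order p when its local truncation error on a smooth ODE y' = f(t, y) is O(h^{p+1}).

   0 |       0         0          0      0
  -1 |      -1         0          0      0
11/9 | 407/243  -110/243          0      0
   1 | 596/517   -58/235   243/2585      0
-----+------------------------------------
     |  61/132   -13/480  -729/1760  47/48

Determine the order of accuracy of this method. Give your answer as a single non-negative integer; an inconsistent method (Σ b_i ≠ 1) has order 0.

4

b = (61/132, -13/480, -729/1760, 47/48)
c = (0, -1, 11/9, 1)
Ac = (0, 0, 110/243, 17/47)
Σ b_i: 61/132·1 + (-13/480)·1 + (-729/1760)·1 + 47/48·1 = 1 ✓
b·c: (-13/480)·(-1) + (-729/1760)·11/9 + 47/48·1 = 1/2 ✓
b·c²: (-13/480)·1 + (-729/1760)·121/81 + 47/48·1 = 1/3 ✓
b·Ac: (-729/1760)·110/243 + 47/48·17/47 = 1/6 ✓
b·c³: (-13/480)·(-1) + (-729/1760)·1331/729 + 47/48·1 = 1/4 ✓
b·(c∘Ac): (-729/1760)·1210/2187 + 47/48·17/47 = 1/8 ✓
b·Ac²: (-729/1760)·(-110/243) + 47/48·(-5/47) = 1/12 ✓
b·A²c: 47/48·2/47 = 1/24 ✓; 4 stages ⇒ order 4.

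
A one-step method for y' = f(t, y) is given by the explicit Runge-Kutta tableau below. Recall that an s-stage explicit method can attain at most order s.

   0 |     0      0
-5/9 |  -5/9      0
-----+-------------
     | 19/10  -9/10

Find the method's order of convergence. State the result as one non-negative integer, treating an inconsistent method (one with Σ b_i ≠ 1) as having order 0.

2

b = (19/10, -9/10)
c = (0, -5/9)
Σ b_i: 19/10·1 + (-9/10)·1 = 1 ✓
b·c: (-9/10)·(-5/9) = 1/2 ✓; 2 stages ⇒ order 2.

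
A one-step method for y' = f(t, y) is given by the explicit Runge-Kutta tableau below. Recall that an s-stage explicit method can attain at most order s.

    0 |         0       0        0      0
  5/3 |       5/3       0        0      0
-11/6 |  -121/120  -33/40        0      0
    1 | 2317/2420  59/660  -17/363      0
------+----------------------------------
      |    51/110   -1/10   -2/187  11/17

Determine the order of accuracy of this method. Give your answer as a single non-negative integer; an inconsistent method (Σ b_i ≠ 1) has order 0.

b = (51/110, -1/10, -2/187, 11/17)
c = (0, 5/3, -11/6, 1)
Ac = (0, 0, -11/8, 31/132)
Σ b_i: 51/110·1 + (-1/10)·1 + (-2/187)·1 + 11/17·1 = 1 ✓
b·c: (-1/10)·5/3 + (-2/187)·(-11/6) + 11/17·1 = 1/2 ✓
b·c²: (-1/10)·25/9 + (-2/187)·121/36 + 11/17·1 = 1/3 ✓
b·Ac: (-2/187)·(-11/8) + 11/17·31/132 = 1/6 ✓
b·c³: (-1/10)·125/27 + (-2/187)·(-1331/216) + 11/17·1 = 1/4 ✓
b·(c∘Ac): (-2/187)·121/48 + 11/17·31/132 = 1/8 ✓
b·Ac²: (-2/187)·(-55/24) + 11/17·1/11 = 1/12 ✓
b·A²c: 11/17·17/264 = 1/24 ✓; 4 stages ⇒ order 4.

4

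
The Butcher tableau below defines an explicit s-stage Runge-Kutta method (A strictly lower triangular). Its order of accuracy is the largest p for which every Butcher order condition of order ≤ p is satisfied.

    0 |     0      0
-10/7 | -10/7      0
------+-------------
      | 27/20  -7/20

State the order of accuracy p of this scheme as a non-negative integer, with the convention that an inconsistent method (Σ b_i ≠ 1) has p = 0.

2

b = (27/20, -7/20)
c = (0, -10/7)
Σ b_i: 27/20·1 + (-7/20)·1 = 1 ✓
b·c: (-7/20)·(-10/7) = 1/2 ✓; 2 stages ⇒ order 2.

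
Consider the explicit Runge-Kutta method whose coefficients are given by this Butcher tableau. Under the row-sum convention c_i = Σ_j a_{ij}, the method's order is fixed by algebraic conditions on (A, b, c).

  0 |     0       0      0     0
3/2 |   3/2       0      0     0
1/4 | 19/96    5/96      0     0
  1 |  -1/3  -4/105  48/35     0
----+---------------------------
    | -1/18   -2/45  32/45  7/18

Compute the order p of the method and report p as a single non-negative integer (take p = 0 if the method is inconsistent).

b = (-1/18, -2/45, 32/45, 7/18)
c = (0, 3/2, 1/4, 1)
Ac = (0, 0, 5/64, 2/7)
Σ b_i: (-1/18)·1 + (-2/45)·1 + 32/45·1 + 7/18·1 = 1 ✓
b·c: (-2/45)·3/2 + 32/45·1/4 + 7/18·1 = 1/2 ✓
b·c²: (-2/45)·9/4 + 32/45·1/16 + 7/18·1 = 1/3 ✓
b·Ac: 32/45·5/64 + 7/18·2/7 = 1/6 ✓
b·c³: (-2/45)·27/8 + 32/45·1/64 + 7/18·1 = 1/4 ✓
b·(c∘Ac): 32/45·5/256 + 7/18·2/7 = 1/8 ✓
b·Ac²: 32/45·15/128 = 1/12 ✓
b·A²c: 7/18·3/28 = 1/24 ✓; 4 stages ⇒ order 4.

4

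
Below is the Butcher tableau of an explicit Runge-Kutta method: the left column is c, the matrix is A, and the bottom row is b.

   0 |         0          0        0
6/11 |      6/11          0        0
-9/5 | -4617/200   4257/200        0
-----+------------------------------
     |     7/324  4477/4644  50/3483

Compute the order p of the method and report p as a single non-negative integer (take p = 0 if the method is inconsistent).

b = (7/324, 4477/4644, 50/3483)
c = (0, 6/11, -9/5)
Ac = (0, 0, 1161/100)
Σ b_i: 7/324·1 + 4477/4644·1 + 50/3483·1 = 1 ✓
b·c: 4477/4644·6/11 + 50/3483·(-9/5) = 1/2 ✓
b·c²: 4477/4644·36/121 + 50/3483·81/25 = 1/3 ✓
b·Ac: 50/3483·1161/100 = 1/6 ✓; 3 stages ⇒ order 3.

3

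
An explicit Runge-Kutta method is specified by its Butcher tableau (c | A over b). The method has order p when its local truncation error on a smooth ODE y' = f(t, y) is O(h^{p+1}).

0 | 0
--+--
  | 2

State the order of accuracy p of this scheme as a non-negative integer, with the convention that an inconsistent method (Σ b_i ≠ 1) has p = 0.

0

b = (2)
c = (0)
Σ b_i: 2·1 = 2 ≠ 1 ⇒ order 0.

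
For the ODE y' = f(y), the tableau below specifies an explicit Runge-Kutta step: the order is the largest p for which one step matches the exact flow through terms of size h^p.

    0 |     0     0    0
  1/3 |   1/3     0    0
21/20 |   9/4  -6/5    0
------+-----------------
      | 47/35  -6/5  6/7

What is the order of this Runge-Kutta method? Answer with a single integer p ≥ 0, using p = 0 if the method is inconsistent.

2

b = (47/35, -6/5, 6/7)
c = (0, 1/3, 21/20)
Ac = (0, 0, -2/5)
Σ b_i: 47/35·1 + (-6/5)·1 + 6/7·1 = 1 ✓
b·c: (-6/5)·1/3 + 6/7·21/20 = 1/2 ✓
b·c²: (-6/5)·1/9 + 6/7·441/400 = 487/600 ≠ 1/3 ⇒ order 2.
b·Ac: 6/7·(-2/5) = -12/35 ≠ 1/6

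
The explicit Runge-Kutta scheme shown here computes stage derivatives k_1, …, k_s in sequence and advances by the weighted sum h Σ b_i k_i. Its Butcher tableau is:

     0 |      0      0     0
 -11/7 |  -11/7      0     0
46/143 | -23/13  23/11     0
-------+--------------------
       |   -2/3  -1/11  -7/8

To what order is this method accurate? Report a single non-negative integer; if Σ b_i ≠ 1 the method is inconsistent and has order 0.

b = (-2/3, -1/11, -7/8)
c = (0, -11/7, 46/143)
Ac = (0, 0, -23/7)
Σ b_i: (-2/3)·1 + (-1/11)·1 + (-7/8)·1 = -431/264 ≠ 1 ⇒ order 0.

0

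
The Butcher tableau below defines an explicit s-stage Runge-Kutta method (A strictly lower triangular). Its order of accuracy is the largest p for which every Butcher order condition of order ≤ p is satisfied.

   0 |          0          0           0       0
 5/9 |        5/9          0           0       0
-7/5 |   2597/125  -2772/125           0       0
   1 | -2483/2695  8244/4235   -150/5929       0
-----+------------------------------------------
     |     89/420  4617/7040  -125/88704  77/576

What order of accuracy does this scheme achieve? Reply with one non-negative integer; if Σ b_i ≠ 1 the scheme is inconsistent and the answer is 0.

4

b = (89/420, 4617/7040, -125/88704, 77/576)
c = (0, 5/9, -7/5, 1)
Ac = (0, 0, -308/25, 86/77)
Σ b_i: 89/420·1 + 4617/7040·1 + (-125/88704)·1 + 77/576·1 = 1 ✓
b·c: 4617/7040·5/9 + (-125/88704)·(-7/5) + 77/576·1 = 1/2 ✓
b·c²: 4617/7040·25/81 + (-125/88704)·49/25 + 77/576·1 = 1/3 ✓
b·Ac: (-125/88704)·(-308/25) + 77/576·86/77 = 1/6 ✓
b·c³: 4617/7040·125/729 + (-125/88704)·(-343/125) + 77/576·1 = 1/4 ✓
b·(c∘Ac): (-125/88704)·2156/125 + 77/576·86/77 = 1/8 ✓
b·Ac²: (-125/88704)·(-308/45) + 77/576·382/693 = 1/12 ✓
b·A²c: 77/576·24/77 = 1/24 ✓; 4 stages ⇒ order 4.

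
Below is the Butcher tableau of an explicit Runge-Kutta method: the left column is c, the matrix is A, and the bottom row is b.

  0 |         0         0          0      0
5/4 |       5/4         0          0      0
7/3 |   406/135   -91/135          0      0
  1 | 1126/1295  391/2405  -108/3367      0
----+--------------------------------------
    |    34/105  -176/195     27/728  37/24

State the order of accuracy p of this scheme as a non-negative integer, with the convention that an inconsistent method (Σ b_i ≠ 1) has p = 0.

4

b = (34/105, -176/195, 27/728, 37/24)
c = (0, 5/4, 7/3, 1)
Ac = (0, 0, -91/108, 19/148)
Σ b_i: 34/105·1 + (-176/195)·1 + 27/728·1 + 37/24·1 = 1 ✓
b·c: (-176/195)·5/4 + 27/728·7/3 + 37/24·1 = 1/2 ✓
b·c²: (-176/195)·25/16 + 27/728·49/9 + 37/24·1 = 1/3 ✓
b·Ac: 27/728·(-91/108) + 37/24·19/148 = 1/6 ✓
b·c³: (-176/195)·125/64 + 27/728·343/27 + 37/24·1 = 1/4 ✓
b·(c∘Ac): 27/728·(-637/324) + 37/24·19/148 = 1/8 ✓
b·Ac²: 27/728·(-455/432) + 37/24·47/592 = 1/12 ✓
b·A²c: 37/24·1/37 = 1/24 ✓; 4 stages ⇒ order 4.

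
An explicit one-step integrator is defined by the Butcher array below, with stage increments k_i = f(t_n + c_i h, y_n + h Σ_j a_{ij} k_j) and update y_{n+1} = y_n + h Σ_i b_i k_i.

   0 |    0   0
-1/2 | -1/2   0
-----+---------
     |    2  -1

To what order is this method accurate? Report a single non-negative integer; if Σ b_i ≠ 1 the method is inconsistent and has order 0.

b = (2, -1)
c = (0, -1/2)
Σ b_i: 2·1 + (-1)·1 = 1 ✓
b·c: (-1)·(-1/2) = 1/2 ✓; 2 stages ⇒ order 2.

2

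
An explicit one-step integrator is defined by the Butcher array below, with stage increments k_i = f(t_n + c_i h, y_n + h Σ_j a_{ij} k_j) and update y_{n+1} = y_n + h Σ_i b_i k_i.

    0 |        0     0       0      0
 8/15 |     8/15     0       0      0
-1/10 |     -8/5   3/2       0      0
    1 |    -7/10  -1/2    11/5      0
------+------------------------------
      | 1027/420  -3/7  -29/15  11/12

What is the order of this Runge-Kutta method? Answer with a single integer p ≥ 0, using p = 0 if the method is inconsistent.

b = (1027/420, -3/7, -29/15, 11/12)
c = (0, 8/15, -1/10, 1)
Ac = (0, 0, 4/5, -73/150)
Σ b_i: 1027/420·1 + (-3/7)·1 + (-29/15)·1 + 11/12·1 = 1 ✓
b·c: (-3/7)·8/15 + (-29/15)·(-1/10) + 11/12·1 = 617/700 ≠ 1/2 ⇒ order 1.

1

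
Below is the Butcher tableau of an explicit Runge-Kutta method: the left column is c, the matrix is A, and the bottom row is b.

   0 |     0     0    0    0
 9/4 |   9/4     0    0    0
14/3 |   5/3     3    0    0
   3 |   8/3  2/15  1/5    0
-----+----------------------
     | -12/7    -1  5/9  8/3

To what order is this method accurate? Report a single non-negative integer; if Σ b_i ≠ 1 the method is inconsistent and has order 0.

0

b = (-12/7, -1, 5/9, 8/3)
c = (0, 9/4, 14/3, 3)
Ac = (0, 0, 27/4, 37/30)
Σ b_i: (-12/7)·1 + (-1)·1 + 5/9·1 + 8/3·1 = 32/63 ≠ 1 ⇒ order 0.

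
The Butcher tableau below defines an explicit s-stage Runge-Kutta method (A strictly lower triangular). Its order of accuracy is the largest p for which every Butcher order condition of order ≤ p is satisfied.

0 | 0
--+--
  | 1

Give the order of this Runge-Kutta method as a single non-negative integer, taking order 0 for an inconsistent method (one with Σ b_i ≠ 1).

1

b = (1)
c = (0)
Σ b_i: 1·1 = 1 ✓; 1 stage ⇒ order 1.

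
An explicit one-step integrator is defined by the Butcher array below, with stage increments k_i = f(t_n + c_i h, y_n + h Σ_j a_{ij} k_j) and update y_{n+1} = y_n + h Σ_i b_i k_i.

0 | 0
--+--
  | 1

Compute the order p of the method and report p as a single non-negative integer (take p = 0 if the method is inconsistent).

b = (1)
c = (0)
Σ b_i: 1·1 = 1 ✓; 1 stage ⇒ order 1.

1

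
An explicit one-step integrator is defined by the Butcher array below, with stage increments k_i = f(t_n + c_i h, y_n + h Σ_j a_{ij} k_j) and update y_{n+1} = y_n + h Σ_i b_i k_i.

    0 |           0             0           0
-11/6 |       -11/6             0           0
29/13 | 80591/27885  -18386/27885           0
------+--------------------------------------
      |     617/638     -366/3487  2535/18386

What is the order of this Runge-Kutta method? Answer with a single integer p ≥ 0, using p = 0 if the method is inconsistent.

3

b = (617/638, -366/3487, 2535/18386)
c = (0, -11/6, 29/13)
Ac = (0, 0, 9193/7605)
Σ b_i: 617/638·1 + (-366/3487)·1 + 2535/18386·1 = 1 ✓
b·c: (-366/3487)·(-11/6) + 2535/18386·29/13 = 1/2 ✓
b·c²: (-366/3487)·121/36 + 2535/18386·841/169 = 1/3 ✓
b·Ac: 2535/18386·9193/7605 = 1/6 ✓; 3 stages ⇒ order 3.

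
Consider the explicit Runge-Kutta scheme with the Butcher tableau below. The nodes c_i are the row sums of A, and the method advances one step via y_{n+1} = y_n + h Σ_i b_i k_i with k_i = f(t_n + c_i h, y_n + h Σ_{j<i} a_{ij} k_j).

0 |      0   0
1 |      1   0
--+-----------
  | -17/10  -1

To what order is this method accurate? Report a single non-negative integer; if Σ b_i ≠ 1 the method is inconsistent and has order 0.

0

b = (-17/10, -1)
c = (0, 1)
Σ b_i: (-17/10)·1 + (-1)·1 = -27/10 ≠ 1 ⇒ order 0.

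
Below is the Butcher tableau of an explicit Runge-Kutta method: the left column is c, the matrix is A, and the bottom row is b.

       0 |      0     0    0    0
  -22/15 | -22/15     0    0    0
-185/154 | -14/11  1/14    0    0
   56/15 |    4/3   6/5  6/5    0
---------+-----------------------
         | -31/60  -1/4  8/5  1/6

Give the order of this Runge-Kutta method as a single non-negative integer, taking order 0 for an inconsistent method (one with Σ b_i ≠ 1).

b = (-31/60, -1/4, 8/5, 1/6)
c = (0, -22/15, -185/154, 56/15)
Ac = (0, 0, -11/105, -6163/1925)
Σ b_i: (-31/60)·1 + (-1/4)·1 + 8/5·1 + 1/6·1 = 1 ✓
b·c: (-1/4)·(-22/15) + 8/5·(-185/154) + 1/6·56/15 = -6467/6930 ≠ 1/2 ⇒ order 1.

1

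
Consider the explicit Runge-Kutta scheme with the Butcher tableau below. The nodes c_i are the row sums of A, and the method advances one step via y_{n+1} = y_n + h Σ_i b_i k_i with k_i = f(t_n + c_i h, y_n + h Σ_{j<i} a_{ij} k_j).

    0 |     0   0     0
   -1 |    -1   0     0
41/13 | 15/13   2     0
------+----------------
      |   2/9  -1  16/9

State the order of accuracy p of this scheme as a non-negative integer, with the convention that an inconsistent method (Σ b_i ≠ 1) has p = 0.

1

b = (2/9, -1, 16/9)
c = (0, -1, 41/13)
Ac = (0, 0, -2)
Σ b_i: 2/9·1 + (-1)·1 + 16/9·1 = 1 ✓
b·c: (-1)·(-1) + 16/9·41/13 = 773/117 ≠ 1/2 ⇒ order 1.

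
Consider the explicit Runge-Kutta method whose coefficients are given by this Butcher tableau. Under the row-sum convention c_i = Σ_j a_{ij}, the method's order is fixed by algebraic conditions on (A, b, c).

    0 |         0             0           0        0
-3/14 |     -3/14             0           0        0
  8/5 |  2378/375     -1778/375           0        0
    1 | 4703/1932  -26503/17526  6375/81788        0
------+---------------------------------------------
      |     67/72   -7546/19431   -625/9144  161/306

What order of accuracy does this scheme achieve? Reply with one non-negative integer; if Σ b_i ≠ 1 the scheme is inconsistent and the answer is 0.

4

b = (67/72, -7546/19431, -625/9144, 161/306)
c = (0, -3/14, 8/5, 1)
Ac = (0, 0, 127/125, 289/644)
Σ b_i: 67/72·1 + (-7546/19431)·1 + (-625/9144)·1 + 161/306·1 = 1 ✓
b·c: (-7546/19431)·(-3/14) + (-625/9144)·8/5 + 161/306·1 = 1/2 ✓
b·c²: (-7546/19431)·9/196 + (-625/9144)·64/25 + 161/306·1 = 1/3 ✓
b·Ac: (-625/9144)·127/125 + 161/306·289/644 = 1/6 ✓
b·c³: (-7546/19431)·(-27/2744) + (-625/9144)·512/125 + 161/306·1 = 1/4 ✓
b·(c∘Ac): (-625/9144)·1016/625 + 161/306·289/644 = 1/8 ✓
b·Ac²: (-625/9144)·(-381/1750) + 161/306·51/392 = 1/12 ✓
b·A²c: 161/306·51/644 = 1/24 ✓; 4 stages ⇒ order 4.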